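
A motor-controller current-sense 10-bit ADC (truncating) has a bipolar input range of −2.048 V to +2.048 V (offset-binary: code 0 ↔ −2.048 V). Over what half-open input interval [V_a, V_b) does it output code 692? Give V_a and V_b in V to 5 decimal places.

LSB = 4.096/2^10 = 4.000 mV.
V_a = V_low + 692·LSB = 0.72 V; V_b = V_low + 693·LSB = 0.724 V.

[0.72000 V, 0.72400 V)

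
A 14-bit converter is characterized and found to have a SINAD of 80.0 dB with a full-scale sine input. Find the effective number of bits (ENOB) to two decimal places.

ENOB = (SINAD − 1.76) / 6.02 = (80.0 − 1.76)/6.02 = 12.997.

13.00 bits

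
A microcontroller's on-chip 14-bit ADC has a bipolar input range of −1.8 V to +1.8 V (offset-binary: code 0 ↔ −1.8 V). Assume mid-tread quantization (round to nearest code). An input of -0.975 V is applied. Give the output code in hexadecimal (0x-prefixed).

With 16384 levels over 3.6 V, one step is 219.73 µV.
(V_in − V_low)/LSB = (-0.975 − (−1.8)) / 0.000219727 = 3754.667.
round(3754.667) = 3755.
In hexadecimal (0x-prefixed): 0xEAB.

code 0xEAB (decimal 3755)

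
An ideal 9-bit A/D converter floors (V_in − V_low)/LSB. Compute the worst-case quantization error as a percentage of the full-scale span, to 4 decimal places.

0.1953 %

Truncating → worst-case error = 1 LSB = V_FS/2^9, so 100/512 = 0.195312 % of full scale.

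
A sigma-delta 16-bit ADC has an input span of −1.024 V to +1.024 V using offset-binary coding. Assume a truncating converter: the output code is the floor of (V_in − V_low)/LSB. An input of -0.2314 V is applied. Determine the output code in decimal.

LSB = 2.048 V / 65536 = 31.25 µV.
Input sits at 25363.200 steps above V_low.
Floor → code 25363.

code 25363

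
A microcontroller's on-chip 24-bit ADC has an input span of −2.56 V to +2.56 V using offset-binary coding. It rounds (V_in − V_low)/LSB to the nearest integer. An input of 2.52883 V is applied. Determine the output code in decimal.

code 16675078

Full-scale span = 5.12 V; LSB = 5.12/2^24 = 0.31 µV.
(2.52883 − (−2.56)) / 3.05176e-07 = 16675078.144 LSBs.
round(16675078.144) = 16675078.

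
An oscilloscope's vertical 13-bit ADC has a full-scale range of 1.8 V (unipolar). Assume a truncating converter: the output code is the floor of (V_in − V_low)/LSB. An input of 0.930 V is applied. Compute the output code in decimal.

code 4232

Full-scale span = 1.8 V; LSB = 1.8/2^13 = 219.73 µV.
Input sits at 4232.533 steps above V_low.
Floor → code 4232.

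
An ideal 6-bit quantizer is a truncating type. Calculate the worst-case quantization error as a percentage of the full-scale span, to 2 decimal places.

Truncating → worst-case error = 1 LSB = V_FS/2^6, so 100/64 = 1.5625 % of full scale.

1.56 %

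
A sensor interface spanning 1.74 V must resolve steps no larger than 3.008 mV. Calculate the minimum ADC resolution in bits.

Number of steps required ≥ 1.74 V / 3.008 mV = 578.46.
Need 2^N ≥ 578.46; 2^9 = 512, 2^10 = 1024.
Minimum N = 10.

10 bits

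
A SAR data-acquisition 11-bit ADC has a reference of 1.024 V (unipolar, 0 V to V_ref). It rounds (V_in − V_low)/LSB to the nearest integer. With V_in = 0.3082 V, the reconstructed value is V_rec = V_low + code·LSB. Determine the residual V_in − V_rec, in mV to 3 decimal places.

LSB = 1.024/2^11 = 0.500 mV.
Scaled input = 616.4000 LSBs, so code = 616.
Code 616 maps back to 0 + 616×0.0005 V = 0.308 V.
V_in − V_rec = 0.0002 V = 0.200 mV.

0.200 mV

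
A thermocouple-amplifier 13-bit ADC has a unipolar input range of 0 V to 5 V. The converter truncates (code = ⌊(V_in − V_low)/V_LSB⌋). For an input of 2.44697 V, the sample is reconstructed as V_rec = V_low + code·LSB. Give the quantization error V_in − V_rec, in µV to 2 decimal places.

LSB = 5/2^13 = 0.610 mV.
(V_in − V_low)/LSB = (2.44697 − 0)/0.000610352 = 4009.1156 → code 4009 (floor).
V_rec = 0 + 4009·0.000610352 = 2.4468994 V.
V_in − V_rec = 7.05859e-05 V = 70.59 µV.

70.59 µV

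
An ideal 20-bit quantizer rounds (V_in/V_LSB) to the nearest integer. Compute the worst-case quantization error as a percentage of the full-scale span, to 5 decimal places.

0.00005 %

Rounding → worst-case error = ½ LSB = V_FS/2^21, so 100/2097152 = 4.76837e-05 % of full scale.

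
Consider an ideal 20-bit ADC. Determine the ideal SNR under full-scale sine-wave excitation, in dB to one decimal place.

SNR ≈ 6.02·N + 1.76 dB = 6.02·20 + 1.76 = 122.16 dB.

122.2 dB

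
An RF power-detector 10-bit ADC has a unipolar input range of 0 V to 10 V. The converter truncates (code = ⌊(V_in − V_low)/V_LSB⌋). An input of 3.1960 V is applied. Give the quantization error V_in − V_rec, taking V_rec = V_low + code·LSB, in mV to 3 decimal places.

2.641 mV

Step size: 10 V ÷ 2^10 = 9.766 mV.
(3.1960 − 0)/0.00976562 = 327.2704; ⌊·⌋ gives code 327.
V_rec = 0 + 327·0.00976562 = 3.1933594 V.
Difference: 0.00264063 V → 2.641 mV.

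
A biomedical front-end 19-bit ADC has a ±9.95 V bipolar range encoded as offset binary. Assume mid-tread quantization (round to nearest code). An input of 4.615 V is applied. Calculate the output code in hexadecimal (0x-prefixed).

With 524288 levels over 19.9 V, one step is 37.96 µV.
(V_in − V_low)/LSB = (4.615 − (−9.95)) / 3.79562e-05 = 383731.393.
round(383731.393) = 383731.
In hexadecimal (0x-prefixed): 0x5DAF3.

code 0x5DAF3 (decimal 383731)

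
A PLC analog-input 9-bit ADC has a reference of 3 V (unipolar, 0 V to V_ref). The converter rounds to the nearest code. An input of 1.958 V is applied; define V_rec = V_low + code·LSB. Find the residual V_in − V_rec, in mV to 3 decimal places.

LSB = 3/2^9 = 5.859 mV.
(V_in − V_low)/LSB = (1.958 − 0)/0.00585938 = 334.1653 → code 334 (round).
V_rec = 0 + 334·0.00585938 = 1.9570312 V.
V_in − V_rec = 0.00096875 V = 0.969 mV.

0.969 mV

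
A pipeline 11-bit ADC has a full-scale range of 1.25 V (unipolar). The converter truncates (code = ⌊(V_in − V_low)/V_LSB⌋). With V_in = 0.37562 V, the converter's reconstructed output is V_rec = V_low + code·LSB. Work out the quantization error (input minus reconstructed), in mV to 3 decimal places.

0.254 mV

Step size: 1.25 V ÷ 2^11 = 0.610 mV.
Scaled input = 615.4158 LSBs, so code = 615.
Code 615 maps back to 0 + 615×0.000610352 V = 0.37536621 V.
V_in − V_rec = 0.000253789 V = 0.254 mV.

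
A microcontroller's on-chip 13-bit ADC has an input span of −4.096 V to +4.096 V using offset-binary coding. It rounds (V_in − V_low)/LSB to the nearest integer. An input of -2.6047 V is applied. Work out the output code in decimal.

With 8192 levels over 8.192 V, one step is 1.000 mV.
Input sits at 1491.300 steps above V_low.
So the output code is 1491.

code 1491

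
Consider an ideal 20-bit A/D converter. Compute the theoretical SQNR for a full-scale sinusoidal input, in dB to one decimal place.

122.2 dB

SNR ≈ 6.02·N + 1.76 dB = 6.02·20 + 1.76 = 122.16 dB.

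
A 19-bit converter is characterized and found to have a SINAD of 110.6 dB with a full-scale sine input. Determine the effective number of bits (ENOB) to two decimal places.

18.08 bits

ENOB = (SINAD − 1.76) / 6.02 = (110.6 − 1.76)/6.02 = 18.080.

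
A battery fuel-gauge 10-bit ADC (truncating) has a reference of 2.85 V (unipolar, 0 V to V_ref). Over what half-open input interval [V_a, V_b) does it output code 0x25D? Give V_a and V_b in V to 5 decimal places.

LSB = 2.85/2^10 = 2.783 mV.
Code 0x25D = 605 decimal.
V_a = V_low + 605·LSB = 1.68384 V; V_b = V_low + 606·LSB = 1.68662 V.

[1.68384 V, 1.68662 V)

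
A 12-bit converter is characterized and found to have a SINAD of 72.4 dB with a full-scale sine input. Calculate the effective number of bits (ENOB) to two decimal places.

ENOB = (SINAD − 1.76) / 6.02 = (72.4 − 1.76)/6.02 = 11.734.

11.73 bits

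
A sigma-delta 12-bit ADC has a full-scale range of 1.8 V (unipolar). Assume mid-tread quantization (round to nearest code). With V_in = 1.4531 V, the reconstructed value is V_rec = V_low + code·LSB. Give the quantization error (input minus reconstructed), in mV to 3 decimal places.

One LSB is 1.8 V / 4096 = 439.45 µV.
(1.4531 − 0)/0.000439453 = 3306.6098; round gives code 3307.
Reconstructed: 1.4532715 V.
Error = 1.4531 − 1.4532715 = -0.000171484 V = -0.171 mV.

-0.171 mV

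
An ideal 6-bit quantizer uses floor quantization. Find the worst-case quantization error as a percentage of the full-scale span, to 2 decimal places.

1.56 %

Truncating → worst-case error = 1 LSB = V_FS/2^6, so 100/64 = 1.5625 % of full scale.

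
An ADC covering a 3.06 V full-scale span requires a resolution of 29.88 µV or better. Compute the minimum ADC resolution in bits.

Number of steps required ≥ 3.06 V / 29.88 µV = 102409.64.
Need 2^N ≥ 102409.64; 2^16 = 65536, 2^17 = 131072.
Minimum N = 17.

17 bits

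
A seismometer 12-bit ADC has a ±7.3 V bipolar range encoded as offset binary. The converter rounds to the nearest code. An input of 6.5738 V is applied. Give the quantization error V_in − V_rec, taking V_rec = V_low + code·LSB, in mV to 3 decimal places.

0.948 mV

Step size: 14.6 V ÷ 2^12 = 3.564 mV.
(V_in − V_low)/LSB = (6.5738 − (−7.3))/0.00356445 = 3892.2661 → code 3892 (round).
Code 3892 maps back to (−7.3) + 3892×0.00356445 V = 6.5728516 V.
V_in − V_rec = 0.000948437 V = 0.948 mV.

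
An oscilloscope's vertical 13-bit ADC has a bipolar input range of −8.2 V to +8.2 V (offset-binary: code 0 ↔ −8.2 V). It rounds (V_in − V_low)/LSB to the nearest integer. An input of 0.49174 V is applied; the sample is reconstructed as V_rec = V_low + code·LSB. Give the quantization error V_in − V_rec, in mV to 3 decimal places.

Step size: 16.4 V ÷ 2^13 = 2.002 mV.
(V_in − V_low)/LSB = (0.49174 − (−8.2))/0.00200195 = 4341.6301 → code 4342 (round).
Reconstructed: 0.49248047 V.
V_in − V_rec = -0.000740469 V = -0.740 mV.

-0.740 mV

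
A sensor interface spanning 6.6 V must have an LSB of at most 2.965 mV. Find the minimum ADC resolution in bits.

Number of steps required ≥ 6.6 V / 2.965 mV = 2225.97.
Need 2^N ≥ 2225.97; 2^11 = 2048, 2^12 = 4096.
Minimum N = 12.

12 bits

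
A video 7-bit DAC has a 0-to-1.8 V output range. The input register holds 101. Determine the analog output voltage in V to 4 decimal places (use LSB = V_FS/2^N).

LSB = 1.8 V / 2^7 = 14.062 mV.
V_out = 0 + 101 × 0.0140625 V = 1.42031 V.

1.4203 V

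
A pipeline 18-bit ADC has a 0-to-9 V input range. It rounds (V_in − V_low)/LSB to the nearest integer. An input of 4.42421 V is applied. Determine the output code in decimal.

code 128864

Full-scale span = 9 V; LSB = 9/2^18 = 34.33 µV.
Input sits at 128864.456 steps above V_low.
Round → code 128864.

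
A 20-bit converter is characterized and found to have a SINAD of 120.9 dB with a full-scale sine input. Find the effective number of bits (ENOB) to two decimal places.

19.79 bits

ENOB = (SINAD − 1.76) / 6.02 = (120.9 − 1.76)/6.02 = 19.791.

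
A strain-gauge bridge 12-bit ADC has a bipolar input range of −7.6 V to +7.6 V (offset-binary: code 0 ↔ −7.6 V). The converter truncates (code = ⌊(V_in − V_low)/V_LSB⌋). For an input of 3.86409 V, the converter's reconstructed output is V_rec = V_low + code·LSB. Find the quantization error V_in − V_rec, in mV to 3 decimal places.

One LSB is 15.2 V / 4096 = 3.711 mV.
(3.86409 − (−7.6))/0.00371094 = 3089.2706; ⌊·⌋ gives code 3089.
Code 3089 maps back to (−7.6) + 3089×0.00371094 V = 3.8630859 V.
V_in − V_rec = 0.00100406 V = 1.004 mV.

1.004 mV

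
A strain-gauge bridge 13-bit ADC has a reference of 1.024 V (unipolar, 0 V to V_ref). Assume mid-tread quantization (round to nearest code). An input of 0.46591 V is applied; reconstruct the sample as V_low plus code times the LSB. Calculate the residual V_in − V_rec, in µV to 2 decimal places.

Step size: 1.024 V ÷ 2^13 = 125.00 µV.
Scaled input = 3727.2800 LSBs, so code = 3727.
Reconstructed: 0.465875 V.
Error = 0.46591 − 0.465875 = 3.5e-05 V = 35.00 µV.

35.00 µV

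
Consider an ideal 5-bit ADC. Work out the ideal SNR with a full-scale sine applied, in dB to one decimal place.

SNR ≈ 6.02·N + 1.76 dB = 6.02·5 + 1.76 = 31.86 dB.

31.9 dB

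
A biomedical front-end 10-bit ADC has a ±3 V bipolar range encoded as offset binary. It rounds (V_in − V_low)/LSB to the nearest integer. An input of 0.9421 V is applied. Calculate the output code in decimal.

Full-scale span = 6 V; LSB = 6/2^10 = 5.859 mV.
Input sits at 672.785 steps above V_low.
Round → code 673.

code 673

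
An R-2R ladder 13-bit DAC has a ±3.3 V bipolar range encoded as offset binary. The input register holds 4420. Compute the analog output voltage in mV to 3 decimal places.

LSB = 6.6 V / 2^13 = 0.806 mV.
V_out = (−3.3) + 4420 × 0.000805664 V = 0.261035 V.
= 261.035 mV.

261.035 mV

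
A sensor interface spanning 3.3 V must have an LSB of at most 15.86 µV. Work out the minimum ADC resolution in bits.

Number of steps required ≥ 3.3 V / 15.86 µV = 208070.62.
Need 2^N ≥ 208070.62; 2^17 = 131072, 2^18 = 262144.
Minimum N = 18.

18 bits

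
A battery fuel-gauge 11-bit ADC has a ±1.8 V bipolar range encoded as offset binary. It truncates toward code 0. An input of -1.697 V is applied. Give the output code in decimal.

LSB = 3.6 V / 2048 = 1.758 mV.
(-1.697 − (−1.8)) / 0.00175781 = 58.596 LSBs.
⌊·⌋(58.596) = 58.

code 58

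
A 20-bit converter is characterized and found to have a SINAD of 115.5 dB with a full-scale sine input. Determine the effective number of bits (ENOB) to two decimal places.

ENOB = (SINAD − 1.76) / 6.02 = (115.5 − 1.76)/6.02 = 18.894.

18.89 bits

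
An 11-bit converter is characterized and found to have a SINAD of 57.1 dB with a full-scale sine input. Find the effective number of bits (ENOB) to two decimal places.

9.19 bits

ENOB = (SINAD − 1.76) / 6.02 = (57.1 − 1.76)/6.02 = 9.193.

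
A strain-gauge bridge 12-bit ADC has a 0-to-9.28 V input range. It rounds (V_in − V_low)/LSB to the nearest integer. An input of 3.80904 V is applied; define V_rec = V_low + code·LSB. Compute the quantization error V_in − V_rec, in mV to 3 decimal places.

0.524 mV

LSB = 9.28/2^12 = 2.266 mV.
Scaled input = 1681.2314 LSBs, so code = 1681.
Code 1681 maps back to 0 + 1681×0.00226562 V = 3.8085156 V.
Error = 3.80904 − 3.8085156 = 0.000524375 V = 0.524 mV.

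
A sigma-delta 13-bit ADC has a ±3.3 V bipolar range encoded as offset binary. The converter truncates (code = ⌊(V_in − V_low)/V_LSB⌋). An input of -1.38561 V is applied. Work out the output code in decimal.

With 8192 levels over 6.6 V, one step is 0.806 mV.
Input sits at 2376.164 steps above V_low.
Floor → code 2376.

code 2376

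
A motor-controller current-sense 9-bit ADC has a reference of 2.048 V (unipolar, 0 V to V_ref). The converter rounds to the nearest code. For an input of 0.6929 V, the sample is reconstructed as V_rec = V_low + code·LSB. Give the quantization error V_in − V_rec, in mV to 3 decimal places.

LSB = 2.048/2^9 = 4.000 mV.
(V_in − V_low)/LSB = (0.6929 − 0)/0.004 = 173.2250 → code 173 (round).
Reconstructed: 0.692 V.
Error = 0.6929 − 0.692 = 0.0009 V = 0.900 mV.

0.900 mV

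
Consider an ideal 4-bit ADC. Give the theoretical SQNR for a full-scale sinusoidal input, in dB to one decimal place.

25.8 dB

SNR ≈ 6.02·N + 1.76 dB = 6.02·4 + 1.76 = 25.84 dB.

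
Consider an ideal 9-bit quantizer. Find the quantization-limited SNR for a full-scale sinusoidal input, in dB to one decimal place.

55.9 dB

SNR ≈ 6.02·N + 1.76 dB = 6.02·9 + 1.76 = 55.94 dB.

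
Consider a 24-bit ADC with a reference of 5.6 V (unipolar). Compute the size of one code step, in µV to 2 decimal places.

Full-scale span = 5.6 V.
LSB = 5.6 / 2^24 = 5.6 / 16777216 = 3.33786e-07 V = 0.33 µV.

0.33 µV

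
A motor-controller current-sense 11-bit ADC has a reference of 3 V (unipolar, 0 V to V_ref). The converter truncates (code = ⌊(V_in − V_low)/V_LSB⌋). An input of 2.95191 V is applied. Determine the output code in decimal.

code 2015

Full-scale span = 3 V; LSB = 3/2^11 = 1.465 mV.
Input sits at 2015.171 steps above V_low.
⌊·⌋(2015.171) = 2015.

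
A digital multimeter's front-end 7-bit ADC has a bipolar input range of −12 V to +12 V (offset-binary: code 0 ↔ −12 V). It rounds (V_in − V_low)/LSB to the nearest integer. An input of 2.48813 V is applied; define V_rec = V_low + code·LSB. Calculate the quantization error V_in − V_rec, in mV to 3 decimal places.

50.630 mV

LSB = 24/2^7 = 187.500 mV.
(V_in − V_low)/LSB = (2.48813 − (−12))/0.1875 = 77.2700 → code 77 (round).
V_rec = (−12) + 77·0.1875 = 2.4375 V.
Error = 2.48813 − 2.4375 = 0.05063 V = 50.630 mV.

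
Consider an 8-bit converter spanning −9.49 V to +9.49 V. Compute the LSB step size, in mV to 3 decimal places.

74.141 mV

Full-scale span = 18.98 V.
LSB = 18.98 / 2^8 = 18.98 / 256 = 0.0741406 V = 74.141 mV.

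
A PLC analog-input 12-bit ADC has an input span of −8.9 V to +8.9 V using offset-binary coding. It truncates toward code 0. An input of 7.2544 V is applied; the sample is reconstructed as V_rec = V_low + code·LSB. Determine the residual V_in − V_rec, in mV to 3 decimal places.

One LSB is 17.8 V / 4096 = 4.346 mV.
(7.2544 − (−8.9))/0.0043457 = 3717.3271; ⌊·⌋ gives code 3717.
Code 3717 maps back to (−8.9) + 3717×0.0043457 V = 7.2529785 V.
V_in − V_rec = 0.00142148 V = 1.421 mV.

1.421 mV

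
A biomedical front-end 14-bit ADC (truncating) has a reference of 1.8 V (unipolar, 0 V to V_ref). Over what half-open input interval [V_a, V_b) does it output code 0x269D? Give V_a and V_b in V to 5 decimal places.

[1.08600 V, 1.08611 V)

LSB = 1.8/2^14 = 109.86 µV.
Code 0x269D = 9885 decimal.
V_a = V_low + 9885·LSB = 1.086 V; V_b = V_low + 9886·LSB = 1.08611 V.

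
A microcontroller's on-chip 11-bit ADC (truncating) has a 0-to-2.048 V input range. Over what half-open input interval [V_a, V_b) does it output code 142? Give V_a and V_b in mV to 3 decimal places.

LSB = 2.048/2^11 = 1.000 mV.
V_a = V_low + 142·LSB = 0.142 V; V_b = V_low + 143·LSB = 0.143 V.

[142.000 mV, 143.000 mV)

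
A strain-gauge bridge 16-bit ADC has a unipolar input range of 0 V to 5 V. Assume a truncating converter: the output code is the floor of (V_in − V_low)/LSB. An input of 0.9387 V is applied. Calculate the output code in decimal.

code 12303

LSB = 5 V / 65536 = 76.29 µV.
Input sits at 12303.729 steps above V_low.
Floor → code 12303.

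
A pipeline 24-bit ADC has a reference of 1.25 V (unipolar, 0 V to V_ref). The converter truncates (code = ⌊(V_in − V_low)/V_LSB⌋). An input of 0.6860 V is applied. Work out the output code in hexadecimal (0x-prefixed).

code 0x8C7E28 (decimal 9207336)

LSB = 1.25 V / 16777216 = 0.07 µV.
(V_in − V_low)/LSB = (0.6860 − 0) / 7.45058e-08 = 9207336.141.
Floor → code 9207336.
In hexadecimal (0x-prefixed): 0x8C7E28.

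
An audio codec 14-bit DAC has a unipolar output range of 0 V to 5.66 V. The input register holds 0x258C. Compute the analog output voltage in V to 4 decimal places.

LSB = 5.66 V / 2^14 = 345.46 µV.
Code 0x258C = 9612 decimal.
V_out = 0 + 9612 × 0.000345459 V = 3.32055 V.

3.3206 V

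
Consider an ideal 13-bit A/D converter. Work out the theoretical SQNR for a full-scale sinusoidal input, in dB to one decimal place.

SNR ≈ 6.02·N + 1.76 dB = 6.02·13 + 1.76 = 80.02 dB.

80.0 dB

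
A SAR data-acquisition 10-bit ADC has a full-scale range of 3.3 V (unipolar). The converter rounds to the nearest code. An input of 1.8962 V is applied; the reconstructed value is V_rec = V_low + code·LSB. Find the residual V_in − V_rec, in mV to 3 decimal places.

LSB = 3.3/2^10 = 3.223 mV.
Scaled input = 588.3966 LSBs, so code = 588.
V_rec = 0 + 588·0.00322266 = 1.8949219 V.
Difference: 0.00127812 V → 1.278 mV.

1.278 mV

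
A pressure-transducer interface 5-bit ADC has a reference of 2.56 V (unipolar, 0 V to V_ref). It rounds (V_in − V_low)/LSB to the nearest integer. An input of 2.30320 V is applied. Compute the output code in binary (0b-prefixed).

With 32 levels over 2.56 V, one step is 80.000 mV.
(2.30320 − 0) / 0.08 = 28.790 LSBs.
So the output code is 29.
In binary (0b-prefixed): 0b11101.

code 0b11101 (decimal 29)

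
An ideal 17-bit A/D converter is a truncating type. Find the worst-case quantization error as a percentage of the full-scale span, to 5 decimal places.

Truncating → worst-case error = 1 LSB = V_FS/2^17, so 100/131072 = 0.000762939 % of full scale.

0.00076 %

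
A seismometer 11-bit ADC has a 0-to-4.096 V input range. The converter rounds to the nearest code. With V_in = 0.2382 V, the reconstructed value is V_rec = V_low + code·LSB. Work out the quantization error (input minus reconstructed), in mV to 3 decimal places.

0.200 mV

One LSB is 4.096 V / 2048 = 2.000 mV.
(V_in − V_low)/LSB = (0.2382 − 0)/0.002 = 119.1000 → code 119 (round).
V_rec = 0 + 119·0.002 = 0.238 V.
Error = 0.2382 − 0.238 = 0.0002 V = 0.200 mV.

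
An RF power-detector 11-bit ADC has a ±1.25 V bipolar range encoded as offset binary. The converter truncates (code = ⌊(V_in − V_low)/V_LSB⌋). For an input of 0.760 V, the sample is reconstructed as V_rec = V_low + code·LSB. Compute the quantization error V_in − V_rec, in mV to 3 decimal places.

0.723 mV

Step size: 2.5 V ÷ 2^11 = 1.221 mV.
(V_in − V_low)/LSB = (0.760 − (−1.25))/0.0012207 = 1646.5920 → code 1646 (floor).
V_rec = (−1.25) + 1646·0.0012207 = 0.75927734 V.
V_in − V_rec = 0.000722656 V = 0.723 mV.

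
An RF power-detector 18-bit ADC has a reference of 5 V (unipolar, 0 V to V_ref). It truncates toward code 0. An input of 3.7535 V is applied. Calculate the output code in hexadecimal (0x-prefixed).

Full-scale span = 5 V; LSB = 5/2^18 = 19.07 µV.
(V_in − V_low)/LSB = (3.7535 − 0) / 1.90735e-05 = 196791.501.
⌊·⌋(196791.501) = 196791.
In hexadecimal (0x-prefixed): 0x300B7.

code 0x300B7 (decimal 196791)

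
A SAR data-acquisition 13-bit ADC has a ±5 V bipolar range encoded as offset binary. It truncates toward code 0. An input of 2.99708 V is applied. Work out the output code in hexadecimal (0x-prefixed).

LSB = 10 V / 8192 = 1.221 mV.
(V_in − V_low)/LSB = (2.99708 − (−5)) / 0.0012207 = 6551.208.
⌊·⌋(6551.208) = 6551.
In hexadecimal (0x-prefixed): 0x1997.

code 0x1997 (decimal 6551)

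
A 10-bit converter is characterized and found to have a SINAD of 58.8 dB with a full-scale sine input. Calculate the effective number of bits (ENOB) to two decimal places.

ENOB = (SINAD − 1.76) / 6.02 = (58.8 − 1.76)/6.02 = 9.475.

9.48 bits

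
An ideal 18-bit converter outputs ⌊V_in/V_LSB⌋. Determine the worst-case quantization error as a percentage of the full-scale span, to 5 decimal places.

Truncating → worst-case error = 1 LSB = V_FS/2^18, so 100/262144 = 0.00038147 % of full scale.

0.00038 %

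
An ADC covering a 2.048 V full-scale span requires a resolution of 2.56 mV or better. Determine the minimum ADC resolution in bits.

Number of steps required ≥ 2.048 V / 2.56 mV = 800.00.
Need 2^N ≥ 800.00; 2^9 = 512, 2^10 = 1024.
Minimum N = 10.

10 bits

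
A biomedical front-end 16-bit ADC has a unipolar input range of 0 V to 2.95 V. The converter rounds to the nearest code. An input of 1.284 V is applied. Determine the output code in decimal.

code 28525

LSB = 2.95 V / 65536 = 45.01 µV.
Input sits at 28524.822 steps above V_low.
So the output code is 28525.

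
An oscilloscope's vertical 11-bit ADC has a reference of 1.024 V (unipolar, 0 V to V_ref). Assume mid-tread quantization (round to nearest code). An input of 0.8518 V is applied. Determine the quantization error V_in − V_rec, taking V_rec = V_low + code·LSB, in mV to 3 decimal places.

LSB = 1.024/2^11 = 0.500 mV.
(V_in − V_low)/LSB = (0.8518 − 0)/0.0005 = 1703.6000 → code 1704 (round).
V_rec = 0 + 1704·0.0005 = 0.852 V.
V_in − V_rec = -0.0002 V = -0.200 mV.

-0.200 mV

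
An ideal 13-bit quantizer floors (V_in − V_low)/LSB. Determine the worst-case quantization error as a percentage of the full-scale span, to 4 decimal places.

0.0122 %

Truncating → worst-case error = 1 LSB = V_FS/2^13, so 100/8192 = 0.012207 % of full scale.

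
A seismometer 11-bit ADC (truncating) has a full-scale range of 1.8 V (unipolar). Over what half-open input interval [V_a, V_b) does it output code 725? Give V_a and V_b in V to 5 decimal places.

LSB = 1.8/2^11 = 0.879 mV.
V_a = V_low + 725·LSB = 0.637207 V; V_b = V_low + 726·LSB = 0.638086 V.

[0.63721 V, 0.63809 V)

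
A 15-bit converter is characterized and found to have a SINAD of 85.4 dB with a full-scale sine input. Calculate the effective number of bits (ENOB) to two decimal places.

13.89 bits

ENOB = (SINAD − 1.76) / 6.02 = (85.4 − 1.76)/6.02 = 13.894.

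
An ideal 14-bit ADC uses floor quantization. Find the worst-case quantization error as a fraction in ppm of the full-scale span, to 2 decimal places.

61.04 ppm

Truncating → worst-case error = 1 LSB = V_FS/2^14, so 1e+06/16384 = 61.0352 ppm of full scale.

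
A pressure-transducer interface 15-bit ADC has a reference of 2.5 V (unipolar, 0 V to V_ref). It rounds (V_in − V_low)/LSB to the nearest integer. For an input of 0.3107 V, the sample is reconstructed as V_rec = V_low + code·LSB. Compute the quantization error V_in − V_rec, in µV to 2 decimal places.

One LSB is 2.5 V / 32768 = 76.29 µV.
Scaled input = 4072.4070 LSBs, so code = 4072.
Code 4072 maps back to 0 + 4072×7.62939e-05 V = 0.31066895 V.
V_in − V_rec = 3.10547e-05 V = 31.05 µV.

31.05 µV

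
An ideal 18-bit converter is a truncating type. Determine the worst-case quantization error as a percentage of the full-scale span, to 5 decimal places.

0.00038 %

Truncating → worst-case error = 1 LSB = V_FS/2^18, so 100/262144 = 0.00038147 % of full scale.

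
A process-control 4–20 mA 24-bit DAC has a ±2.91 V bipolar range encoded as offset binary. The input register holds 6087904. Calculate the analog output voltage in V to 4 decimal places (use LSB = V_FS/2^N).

LSB = 5.82 V / 2^24 = 0.35 µV.
V_out = (−2.91) + 6087904 × 3.46899e-07 V = -0.798112 V.

-0.7981 V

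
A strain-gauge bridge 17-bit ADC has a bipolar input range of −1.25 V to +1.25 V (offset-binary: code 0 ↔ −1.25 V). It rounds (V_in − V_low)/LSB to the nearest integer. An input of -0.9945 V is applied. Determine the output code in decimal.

LSB = 2.5 V / 131072 = 19.07 µV.
(V_in − V_low)/LSB = (-0.9945 − (−1.25)) / 1.90735e-05 = 13395.558.
round(13395.558) = 13396.

code 13396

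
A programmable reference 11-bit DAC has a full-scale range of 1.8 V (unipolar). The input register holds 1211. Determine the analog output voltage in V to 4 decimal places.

1.0644 V

LSB = 1.8 V / 2^11 = 0.879 mV.
V_out = 0 + 1211 × 0.000878906 V = 1.06436 V.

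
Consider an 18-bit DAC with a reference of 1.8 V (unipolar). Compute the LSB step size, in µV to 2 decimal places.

6.87 µV

Full-scale span = 1.8 V.
LSB = 1.8 / 2^18 = 1.8 / 262144 = 6.86646e-06 V = 6.87 µV.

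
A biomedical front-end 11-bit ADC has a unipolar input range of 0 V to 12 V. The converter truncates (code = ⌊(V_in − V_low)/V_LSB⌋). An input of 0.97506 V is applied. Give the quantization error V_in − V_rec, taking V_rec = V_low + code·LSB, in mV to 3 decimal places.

2.404 mV

One LSB is 12 V / 2048 = 5.859 mV.
(0.97506 − 0)/0.00585938 = 166.4102; ⌊·⌋ gives code 166.
Code 166 maps back to 0 + 166×0.00585938 V = 0.97265625 V.
V_in − V_rec = 0.00240375 V = 2.404 mV.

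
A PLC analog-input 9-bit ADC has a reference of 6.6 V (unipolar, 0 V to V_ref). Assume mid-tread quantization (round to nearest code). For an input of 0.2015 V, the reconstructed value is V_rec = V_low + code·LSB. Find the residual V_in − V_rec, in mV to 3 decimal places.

One LSB is 6.6 V / 512 = 12.891 mV.
(V_in − V_low)/LSB = (0.2015 − 0)/0.0128906 = 15.6315 → code 16 (round).
Reconstructed: 0.20625 V.
Error = 0.2015 − 0.20625 = -0.00475 V = -4.750 mV.

-4.750 mV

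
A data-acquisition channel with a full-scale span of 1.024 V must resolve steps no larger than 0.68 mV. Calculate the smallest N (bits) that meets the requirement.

11 bits

Number of steps required ≥ 1.024 V / 0.68 mV = 1505.88.
Need 2^N ≥ 1505.88; 2^10 = 1024, 2^11 = 2048.
Minimum N = 11.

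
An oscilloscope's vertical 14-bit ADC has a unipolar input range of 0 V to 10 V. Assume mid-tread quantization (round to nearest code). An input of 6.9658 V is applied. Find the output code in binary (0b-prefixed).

Full-scale span = 10 V; LSB = 10/2^14 = 0.610 mV.
Input sits at 11412.767 steps above V_low.
So the output code is 11413.
In binary (0b-prefixed): 0b10110010010101.

code 0b10110010010101 (decimal 11413)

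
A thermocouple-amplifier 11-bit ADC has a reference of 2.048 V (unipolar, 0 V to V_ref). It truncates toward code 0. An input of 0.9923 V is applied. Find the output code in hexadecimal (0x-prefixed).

code 0x3E0 (decimal 992)

Full-scale span = 2.048 V; LSB = 2.048/2^11 = 1.000 mV.
Input sits at 992.300 steps above V_low.
⌊·⌋(992.300) = 992.
In hexadecimal (0x-prefixed): 0x3E0.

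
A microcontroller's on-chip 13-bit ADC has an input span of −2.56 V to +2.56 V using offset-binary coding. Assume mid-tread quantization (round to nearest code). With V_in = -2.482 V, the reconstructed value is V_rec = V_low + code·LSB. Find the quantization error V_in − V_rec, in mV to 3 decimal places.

One LSB is 5.12 V / 8192 = 0.625 mV.
(-2.482 − (−2.56))/0.000625 = 124.8000; round gives code 125.
V_rec = (−2.56) + 125·0.000625 = -2.481875 V.
V_in − V_rec = -0.000125 V = -0.125 mV.

-0.125 mV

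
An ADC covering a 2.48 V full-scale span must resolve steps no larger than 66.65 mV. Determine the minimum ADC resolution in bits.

6 bits

Number of steps required ≥ 2.48 V / 66.65 mV = 37.21.
Need 2^N ≥ 37.21; 2^5 = 32, 2^6 = 64.
Minimum N = 6.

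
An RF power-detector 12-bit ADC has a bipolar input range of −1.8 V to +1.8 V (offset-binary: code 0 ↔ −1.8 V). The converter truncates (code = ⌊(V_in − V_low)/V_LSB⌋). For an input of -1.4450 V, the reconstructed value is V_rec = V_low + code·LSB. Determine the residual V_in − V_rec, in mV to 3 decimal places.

0.801 mV

One LSB is 3.6 V / 4096 = 0.879 mV.
(V_in − V_low)/LSB = (-1.4450 − (−1.8))/0.000878906 = 403.9111 → code 403 (floor).
Code 403 maps back to (−1.8) + 403×0.000878906 V = -1.4458008 V.
V_in − V_rec = 0.000800781 V = 0.801 mV.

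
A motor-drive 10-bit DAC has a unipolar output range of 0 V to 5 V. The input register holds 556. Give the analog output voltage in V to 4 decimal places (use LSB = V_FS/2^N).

LSB = 5 V / 2^10 = 4.883 mV.
V_out = 0 + 556 × 0.00488281 V = 2.71484 V.

2.7148 V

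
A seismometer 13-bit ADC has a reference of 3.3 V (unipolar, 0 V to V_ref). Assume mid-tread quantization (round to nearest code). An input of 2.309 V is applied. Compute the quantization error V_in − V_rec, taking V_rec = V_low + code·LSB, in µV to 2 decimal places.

-33.20 µV

LSB = 3.3/2^13 = 402.83 µV.
Scaled input = 5731.9176 LSBs, so code = 5732.
V_rec = 0 + 5732·0.000402832 = 2.3090332 V.
Difference: -3.32031e-05 V → -33.20 µV.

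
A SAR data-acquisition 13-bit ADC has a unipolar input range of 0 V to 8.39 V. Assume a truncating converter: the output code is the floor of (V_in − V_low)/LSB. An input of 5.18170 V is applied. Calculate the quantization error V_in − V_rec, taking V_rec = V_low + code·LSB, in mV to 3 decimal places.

0.424 mV

Step size: 8.39 V ÷ 2^13 = 1.024 mV.
(V_in − V_low)/LSB = (5.18170 − 0)/0.00102417 = 5059.4144 → code 5059 (floor).
Code 5059 maps back to 0 + 5059×0.00102417 V = 5.1812756 V.
Difference: 0.000424365 V → 0.424 mV.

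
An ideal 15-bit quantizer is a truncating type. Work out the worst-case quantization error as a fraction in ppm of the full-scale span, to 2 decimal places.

30.52 ppm

Truncating → worst-case error = 1 LSB = V_FS/2^15, so 1e+06/32768 = 30.5176 ppm of full scale.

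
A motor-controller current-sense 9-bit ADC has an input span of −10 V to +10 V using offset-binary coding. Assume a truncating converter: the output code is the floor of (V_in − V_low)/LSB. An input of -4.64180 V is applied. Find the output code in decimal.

code 137

LSB = 20 V / 512 = 39.062 mV.
(V_in − V_low)/LSB = (-4.64180 − (−10)) / 0.0390625 = 137.170.
So the output code is 137.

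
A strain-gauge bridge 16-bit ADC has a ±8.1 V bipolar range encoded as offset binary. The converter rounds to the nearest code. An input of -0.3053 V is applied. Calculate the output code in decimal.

With 65536 levels over 16.2 V, one step is 247.19 µV.
(-0.3053 − (−8.1)) / 0.000247192 = 31532.930 LSBs.
round(31532.930) = 31533.

code 31533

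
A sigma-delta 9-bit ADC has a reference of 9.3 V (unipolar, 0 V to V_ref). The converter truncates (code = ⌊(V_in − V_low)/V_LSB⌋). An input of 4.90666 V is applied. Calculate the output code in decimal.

Full-scale span = 9.3 V; LSB = 9.3/2^9 = 18.164 mV.
Input sits at 270.130 steps above V_low.
So the output code is 270.

code 270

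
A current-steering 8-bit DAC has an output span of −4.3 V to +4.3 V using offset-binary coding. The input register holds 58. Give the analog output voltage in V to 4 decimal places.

LSB = 8.6 V / 2^8 = 33.594 mV.
V_out = (−4.3) + 58 × 0.0335937 V = -2.35156 V.

-2.3516 V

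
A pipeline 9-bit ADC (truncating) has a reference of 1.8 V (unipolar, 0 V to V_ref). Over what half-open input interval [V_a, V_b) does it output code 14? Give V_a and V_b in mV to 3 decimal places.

[49.219 mV, 52.734 mV)

LSB = 1.8/2^9 = 3.516 mV.
V_a = V_low + 14·LSB = 0.0492187 V; V_b = V_low + 15·LSB = 0.0527344 V.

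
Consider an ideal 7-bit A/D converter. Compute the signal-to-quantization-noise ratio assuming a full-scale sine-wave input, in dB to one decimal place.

SNR ≈ 6.02·N + 1.76 dB = 6.02·7 + 1.76 = 43.90 dB.

43.9 dB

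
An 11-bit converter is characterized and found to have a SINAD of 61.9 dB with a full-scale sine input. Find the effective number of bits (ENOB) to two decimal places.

ENOB = (SINAD − 1.76) / 6.02 = (61.9 − 1.76)/6.02 = 9.990.

9.99 bits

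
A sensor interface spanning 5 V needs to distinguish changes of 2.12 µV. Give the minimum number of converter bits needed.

Number of steps required ≥ 5 V / 2.12 µV = 2358490.57.
Need 2^N ≥ 2358490.57; 2^21 = 2097152, 2^22 = 4194304.
Minimum N = 22.

22 bits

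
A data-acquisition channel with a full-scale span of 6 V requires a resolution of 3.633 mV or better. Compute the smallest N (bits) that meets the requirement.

Number of steps required ≥ 6 V / 3.633 mV = 1651.53.
Need 2^N ≥ 1651.53; 2^10 = 1024, 2^11 = 2048.
Minimum N = 11.

11 bits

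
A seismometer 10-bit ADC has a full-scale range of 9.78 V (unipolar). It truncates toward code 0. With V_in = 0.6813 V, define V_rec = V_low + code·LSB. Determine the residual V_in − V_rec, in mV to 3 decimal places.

3.195 mV

LSB = 9.78/2^10 = 9.551 mV.
(V_in − V_low)/LSB = (0.6813 − 0)/0.00955078 = 71.3345 → code 71 (floor).
Code 71 maps back to 0 + 71×0.00955078 V = 0.67810547 V.
Difference: 0.00319453 V → 3.195 mV.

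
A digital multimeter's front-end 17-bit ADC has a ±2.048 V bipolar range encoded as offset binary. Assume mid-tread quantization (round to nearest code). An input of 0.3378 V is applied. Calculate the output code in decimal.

code 76346

LSB = 4.096 V / 131072 = 31.25 µV.
(V_in − V_low)/LSB = (0.3378 − (−2.048)) / 3.125e-05 = 76345.600.
round(76345.600) = 76346.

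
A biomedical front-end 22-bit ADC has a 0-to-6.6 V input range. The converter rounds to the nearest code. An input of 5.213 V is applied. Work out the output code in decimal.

LSB = 6.6 V / 4194304 = 1.57 µV.
(V_in − V_low)/LSB = (5.213 − 0) / 1.57356e-06 = 3312864.659.
So the output code is 3312865.

code 3312865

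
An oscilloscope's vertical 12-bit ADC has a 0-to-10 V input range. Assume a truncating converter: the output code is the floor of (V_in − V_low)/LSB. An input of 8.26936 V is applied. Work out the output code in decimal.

code 3387

With 4096 levels over 10 V, one step is 2.441 mV.
(V_in − V_low)/LSB = (8.26936 − 0) / 0.00244141 = 3387.130.
So the output code is 3387.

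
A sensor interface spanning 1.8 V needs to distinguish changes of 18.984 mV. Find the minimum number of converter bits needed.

Number of steps required ≥ 1.8 V / 18.984 mV = 94.82.
Need 2^N ≥ 94.82; 2^6 = 64, 2^7 = 128.
Minimum N = 7.

7 bits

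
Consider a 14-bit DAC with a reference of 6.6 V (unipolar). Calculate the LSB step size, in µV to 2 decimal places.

402.83 µV

Full-scale span = 6.6 V.
LSB = 6.6 / 2^14 = 6.6 / 16384 = 0.000402832 V = 402.83 µV.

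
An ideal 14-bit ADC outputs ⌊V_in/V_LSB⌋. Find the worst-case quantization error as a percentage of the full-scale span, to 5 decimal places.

0.00610 %

Truncating → worst-case error = 1 LSB = V_FS/2^14, so 100/16384 = 0.00610352 % of full scale.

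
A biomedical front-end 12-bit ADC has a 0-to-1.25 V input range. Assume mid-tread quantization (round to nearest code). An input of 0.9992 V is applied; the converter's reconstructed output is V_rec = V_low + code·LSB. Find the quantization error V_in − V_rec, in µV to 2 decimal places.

54.49 µV

One LSB is 1.25 V / 4096 = 305.18 µV.
Scaled input = 3274.1786 LSBs, so code = 3274.
Reconstructed: 0.99914551 V.
Difference: 5.44922e-05 V → 54.49 µV.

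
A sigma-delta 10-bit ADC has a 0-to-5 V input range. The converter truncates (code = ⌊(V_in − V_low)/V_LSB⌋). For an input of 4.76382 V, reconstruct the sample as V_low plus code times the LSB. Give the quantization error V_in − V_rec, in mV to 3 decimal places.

3.078 mV

Step size: 5 V ÷ 2^10 = 4.883 mV.
(4.76382 − 0)/0.00488281 = 975.6303; ⌊·⌋ gives code 975.
Code 975 maps back to 0 + 975×0.00488281 V = 4.7607422 V.
Difference: 0.00307781 V → 3.078 mV.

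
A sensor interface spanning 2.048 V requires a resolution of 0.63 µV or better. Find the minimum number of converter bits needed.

Number of steps required ≥ 2.048 V / 0.63 µV = 3250793.65.
Need 2^N ≥ 3250793.65; 2^21 = 2097152, 2^22 = 4194304.
Minimum N = 22.

22 bits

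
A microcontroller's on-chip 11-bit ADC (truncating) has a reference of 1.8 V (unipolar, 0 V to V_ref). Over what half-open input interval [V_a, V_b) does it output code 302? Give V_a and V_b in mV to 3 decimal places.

[265.430 mV, 266.309 mV)

LSB = 1.8/2^11 = 0.879 mV.
V_a = V_low + 302·LSB = 0.26543 V; V_b = V_low + 303·LSB = 0.266309 V.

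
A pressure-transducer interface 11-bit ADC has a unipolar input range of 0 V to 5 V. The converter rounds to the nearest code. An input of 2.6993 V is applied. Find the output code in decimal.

With 2048 levels over 5 V, one step is 2.441 mV.
(V_in − V_low)/LSB = (2.6993 − 0) / 0.00244141 = 1105.633.
So the output code is 1106.

code 1106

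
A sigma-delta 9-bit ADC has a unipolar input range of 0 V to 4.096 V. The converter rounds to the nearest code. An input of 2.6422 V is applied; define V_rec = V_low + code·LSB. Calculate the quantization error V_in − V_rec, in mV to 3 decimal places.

One LSB is 4.096 V / 512 = 8.000 mV.
Scaled input = 330.2750 LSBs, so code = 330.
Reconstructed: 2.64 V.
V_in − V_rec = 0.0022 V = 2.200 mV.

2.200 mV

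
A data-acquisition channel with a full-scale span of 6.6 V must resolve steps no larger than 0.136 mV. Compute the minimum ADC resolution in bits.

Number of steps required ≥ 6.6 V / 0.136 mV = 48529.41.
Need 2^N ≥ 48529.41; 2^15 = 32768, 2^16 = 65536.
Minimum N = 16.

16 bits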